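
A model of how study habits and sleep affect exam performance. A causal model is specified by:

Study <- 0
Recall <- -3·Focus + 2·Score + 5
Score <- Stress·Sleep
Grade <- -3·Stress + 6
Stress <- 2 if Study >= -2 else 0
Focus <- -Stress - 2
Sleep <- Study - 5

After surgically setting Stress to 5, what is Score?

-25

do(Stress=5) replaces the equation Stress <- 2 if Study >= -2 else 0 with the constant Stress = 5.
Sleep = Study - 5  [with Study=0]  = -5
Score = Stress·Sleep  [with Stress=5, Sleep=-5]  = -25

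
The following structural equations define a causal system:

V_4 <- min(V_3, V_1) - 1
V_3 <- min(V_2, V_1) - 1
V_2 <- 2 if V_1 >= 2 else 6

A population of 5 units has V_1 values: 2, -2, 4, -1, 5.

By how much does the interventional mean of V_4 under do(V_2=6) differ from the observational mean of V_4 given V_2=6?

3.1

Every unit gets V_2=6 under the intervention. V_4 values become 0, -4, 2, -3, 3; E[V_4|do(V_2=6)] = -0.4.
Conditioning on V_2=6 selects the 2 unit(s) with V_1 ∈ {-2, -1}. Their V_4 values: -4, -3. Mean = -3.5.
Difference = -0.4 − (-3.5) = 3.1.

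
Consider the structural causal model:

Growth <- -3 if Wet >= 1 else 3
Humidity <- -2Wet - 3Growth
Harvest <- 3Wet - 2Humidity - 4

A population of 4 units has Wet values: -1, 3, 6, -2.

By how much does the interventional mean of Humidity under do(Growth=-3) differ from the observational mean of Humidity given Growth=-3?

Under do(Growth=-3), Growth's equation is replaced by Growth=-3 for every unit. Per-unit Humidity: 11, 3, -3, 13. Mean = 6.
Observing Growth=-3 restricts to units where Growth's equation naturally yields -3: Wet ∈ {3, 6}. In that subpopulation Humidity = 3, -3, mean 0.
Difference = 6 − 0 = 6.

6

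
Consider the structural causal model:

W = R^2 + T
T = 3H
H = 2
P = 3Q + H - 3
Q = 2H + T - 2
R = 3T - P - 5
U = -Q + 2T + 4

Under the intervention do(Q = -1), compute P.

-4

The intervention breaks the incoming arrows to Q: Q = 2H + T - 2 no longer applies, and Q = -1.
P = 3Q + H - 3  [with Q=-1, H=2]  = -4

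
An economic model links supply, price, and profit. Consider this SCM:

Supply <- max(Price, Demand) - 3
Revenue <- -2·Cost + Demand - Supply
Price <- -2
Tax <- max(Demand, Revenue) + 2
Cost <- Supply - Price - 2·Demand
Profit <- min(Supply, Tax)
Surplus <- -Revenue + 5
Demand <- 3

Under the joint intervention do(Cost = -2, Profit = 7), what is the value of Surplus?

Setting Cost = -2, Profit = 7 by intervention discards those variables' equations.
Supply = max(Price, Demand) - 3  [with Price=-2, Demand=3]  = 0
Revenue = -2·Cost + Demand - Supply  [with Cost=-2, Demand=3, Supply=0]  = 7
Surplus = -Revenue + 5  [with Revenue=7]  = -2

-2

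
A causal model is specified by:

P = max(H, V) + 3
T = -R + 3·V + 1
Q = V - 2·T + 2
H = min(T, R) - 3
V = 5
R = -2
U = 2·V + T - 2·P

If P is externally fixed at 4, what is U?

The intervention breaks the incoming arrows to P: P = max(H, V) + 3 no longer applies, and P = 4.
T = -R + 3·V + 1  [with R=-2, V=5]  = 18
U = 2·V + T - 2·P  [with V=5, T=18, P=4]  = 20

20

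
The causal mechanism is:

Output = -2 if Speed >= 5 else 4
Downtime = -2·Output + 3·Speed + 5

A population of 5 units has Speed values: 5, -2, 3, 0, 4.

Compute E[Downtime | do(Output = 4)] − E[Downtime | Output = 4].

Under do(Output=4), Output's equation is replaced by Output=4 for every unit. Per-unit Downtime: 12, -9, 6, -3, 9. Mean = 3.
Observing Output=4 restricts to units where Output's equation naturally yields 4: Speed ∈ {-2, 3, 0, 4}. In that subpopulation Downtime = -9, 6, -3, 9, mean 0.75.
Difference = 3 − 0.75 = 2.25.

2.25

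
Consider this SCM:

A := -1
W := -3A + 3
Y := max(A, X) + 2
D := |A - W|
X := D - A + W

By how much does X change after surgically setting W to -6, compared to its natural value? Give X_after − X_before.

Under do(W=-6), the mechanism W := -3A + 3 is discarded; W is fixed at -6.
D = |A - W|  [with A=-1, W=-6]  = 5
X = D - A + W  [with D=5, A=-1, W=-6]  = 0
Without intervention: W = -3A + 3  [with A=-1]  = 6; D = |A - W|  [with A=-1, W=6]  = 7; X = D - A + W  [with D=7, A=-1, W=6]  = 14.
Change = 0 − 14 = -14.

-14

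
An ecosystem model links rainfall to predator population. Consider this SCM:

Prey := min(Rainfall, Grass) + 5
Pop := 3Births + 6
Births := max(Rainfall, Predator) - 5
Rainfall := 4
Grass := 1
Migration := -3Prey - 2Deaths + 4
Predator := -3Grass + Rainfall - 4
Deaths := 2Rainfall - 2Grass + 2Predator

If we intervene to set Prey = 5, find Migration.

-11

The intervention breaks the incoming arrows to Prey: Prey := min(Rainfall, Grass) + 5 no longer applies, and Prey = 5.
Predator = -3Grass + Rainfall - 4  [with Grass=1, Rainfall=4]  = -3
Deaths = 2Rainfall - 2Grass + 2Predator  [with Rainfall=4, Grass=1, Predator=-3]  = 0
Migration = -3Prey - 2Deaths + 4  [with Prey=5, Deaths=0]  = -11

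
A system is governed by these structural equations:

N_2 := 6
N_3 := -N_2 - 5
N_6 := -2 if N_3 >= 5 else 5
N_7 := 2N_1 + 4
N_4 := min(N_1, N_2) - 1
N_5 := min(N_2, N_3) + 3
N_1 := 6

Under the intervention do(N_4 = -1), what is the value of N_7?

16

The intervention breaks the incoming arrows to N_4: N_4 := min(N_1, N_2) - 1 no longer applies, and N_4 = -1.
No directed path runs from N_4 to N_7, so N_7 keeps its natural value.
N_7 = 2N_1 + 4  [with N_1=6]  = 16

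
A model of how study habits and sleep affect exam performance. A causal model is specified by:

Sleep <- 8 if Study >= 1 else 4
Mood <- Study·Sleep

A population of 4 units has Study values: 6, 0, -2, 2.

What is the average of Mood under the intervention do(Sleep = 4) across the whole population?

6

do(Sleep=4) breaks Sleep's dependence on Study. With Sleep=4 fixed, Mood across the units is 24, 0, -8, 8, mean 6.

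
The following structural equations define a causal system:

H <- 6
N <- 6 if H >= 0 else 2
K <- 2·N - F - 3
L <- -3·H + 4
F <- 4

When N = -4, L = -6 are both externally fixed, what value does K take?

-15

The joint intervention fixes N = -4, L = -6, removing each variable's own equation.
K = 2·N - F - 3  [with N=-4, F=4]  = -15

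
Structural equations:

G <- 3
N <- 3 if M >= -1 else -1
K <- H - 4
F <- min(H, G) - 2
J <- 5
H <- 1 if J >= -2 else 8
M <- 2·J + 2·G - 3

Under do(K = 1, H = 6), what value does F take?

1

Under do(K = 1, H = 6), each intervened variable's structural equation is replaced by its fixed value.
F = min(H, G) - 2  [with H=6, G=3]  = 1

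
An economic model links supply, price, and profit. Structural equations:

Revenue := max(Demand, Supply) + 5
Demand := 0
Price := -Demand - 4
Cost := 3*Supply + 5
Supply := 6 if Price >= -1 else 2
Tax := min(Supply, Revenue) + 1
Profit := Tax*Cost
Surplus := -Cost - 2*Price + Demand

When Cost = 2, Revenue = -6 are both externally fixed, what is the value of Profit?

Under do(Cost = 2, Revenue = -6), each intervened variable's structural equation is replaced by its fixed value.
Price = -Demand - 4  [with Demand=0]  = -4
Supply = 6 if Price >= -1 else 2  [with Price=-4]  = 2
Tax = min(Supply, Revenue) + 1  [with Supply=2, Revenue=-6]  = -5
Profit = Tax*Cost  [with Tax=-5, Cost=2]  = -10

-10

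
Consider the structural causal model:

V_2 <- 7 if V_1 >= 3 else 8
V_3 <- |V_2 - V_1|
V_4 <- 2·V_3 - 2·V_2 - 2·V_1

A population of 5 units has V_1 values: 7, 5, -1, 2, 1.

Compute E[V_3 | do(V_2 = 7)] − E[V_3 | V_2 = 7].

The intervention sets V_2=7 in all 5 units regardless of V_1. Recomputing V_3 per unit gives 0, 2, 8, 5, 6; average 4.2.
Conditioning on V_2=7 selects the 2 unit(s) with V_1 ∈ {7, 5}. Their V_3 values: 0, 2. Mean = 1.
Difference = 4.2 − 1 = 3.2.

3.2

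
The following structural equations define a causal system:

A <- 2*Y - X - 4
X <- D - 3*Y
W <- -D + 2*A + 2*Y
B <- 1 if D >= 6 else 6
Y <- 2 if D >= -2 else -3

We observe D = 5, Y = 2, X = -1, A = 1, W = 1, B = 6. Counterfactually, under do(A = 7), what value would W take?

13

Intervening sets A = 7 and removes its equation (A <- 2*Y - X - 4).
Y = 2 if D >= -2 else -3  [with D=5]  = 2
W = -D + 2*A + 2*Y  [with D=5, A=7, Y=2]  = 13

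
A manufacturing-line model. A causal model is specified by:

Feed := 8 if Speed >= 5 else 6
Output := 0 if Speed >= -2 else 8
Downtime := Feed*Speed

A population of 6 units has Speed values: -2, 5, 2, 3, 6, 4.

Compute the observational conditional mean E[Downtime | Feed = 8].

E[Downtime|Feed=8] averages over only the 2 units with Feed=8 (Speed = 5, 6): Downtime = 40, 48, mean 44.

44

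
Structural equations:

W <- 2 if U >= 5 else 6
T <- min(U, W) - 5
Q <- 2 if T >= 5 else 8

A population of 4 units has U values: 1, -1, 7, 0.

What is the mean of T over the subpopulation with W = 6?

-5

Conditioning on W=6 selects the 3 unit(s) with U ∈ {1, -1, 0}. Their T values: -4, -6, -5. Mean = -5.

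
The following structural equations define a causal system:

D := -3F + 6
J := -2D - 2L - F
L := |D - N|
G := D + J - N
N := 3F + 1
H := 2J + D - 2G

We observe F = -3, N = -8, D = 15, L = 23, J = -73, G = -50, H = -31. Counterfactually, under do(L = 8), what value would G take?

Under do(L=8), the mechanism L := |D - N| is discarded; L is fixed at 8.
N = 3F + 1  [with F=-3]  = -8
D = -3F + 6  [with F=-3]  = 15
J = -2D - 2L - F  [with D=15, L=8, F=-3]  = -43
G = D + J - N  [with D=15, J=-43, N=-8]  = -20

-20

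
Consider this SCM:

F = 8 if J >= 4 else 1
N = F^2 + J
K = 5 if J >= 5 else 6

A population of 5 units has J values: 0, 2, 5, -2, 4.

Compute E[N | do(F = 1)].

do(F=1) breaks F's dependence on J. With F=1 fixed, N across the units is 1, 3, 6, -1, 5, mean 2.8.

2.8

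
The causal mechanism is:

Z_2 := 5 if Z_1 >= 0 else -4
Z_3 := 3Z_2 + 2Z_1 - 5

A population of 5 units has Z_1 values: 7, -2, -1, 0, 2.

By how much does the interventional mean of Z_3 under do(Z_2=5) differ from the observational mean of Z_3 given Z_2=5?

-3.6

The intervention sets Z_2=5 in all 5 units regardless of Z_1. Recomputing Z_3 per unit gives 24, 6, 8, 10, 14; average 12.4.
E[Z_3|Z_2=5] averages over only the 3 units with Z_2=5 (Z_1 = 7, 0, 2): Z_3 = 24, 10, 14, mean 16.
Difference = 12.4 − 16 = -3.6.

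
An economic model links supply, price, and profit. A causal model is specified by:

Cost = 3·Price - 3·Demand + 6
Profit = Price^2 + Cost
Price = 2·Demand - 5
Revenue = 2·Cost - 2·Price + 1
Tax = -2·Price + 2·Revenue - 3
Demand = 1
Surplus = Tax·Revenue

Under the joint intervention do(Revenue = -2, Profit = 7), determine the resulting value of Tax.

Setting Revenue = -2, Profit = 7 by intervention discards those variables' equations.
Price = 2·Demand - 5  [with Demand=1]  = -3
Tax = -2·Price + 2·Revenue - 3  [with Price=-3, Revenue=-2]  = -1

-1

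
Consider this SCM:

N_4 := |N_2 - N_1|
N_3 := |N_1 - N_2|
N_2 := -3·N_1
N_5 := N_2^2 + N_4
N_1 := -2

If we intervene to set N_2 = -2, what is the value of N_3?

The intervention breaks the incoming arrows to N_2: N_2 := -3·N_1 no longer applies, and N_2 = -2.
N_3 = |N_1 - N_2|  [with N_1=-2, N_2=-2]  = 0

0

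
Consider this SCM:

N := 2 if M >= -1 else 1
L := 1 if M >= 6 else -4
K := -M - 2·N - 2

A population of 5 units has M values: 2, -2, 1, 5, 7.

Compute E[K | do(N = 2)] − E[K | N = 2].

do(N=2) breaks N's dependence on M. With N=2 fixed, K across the units is -8, -4, -7, -11, -13, mean -8.6.
E[K|N=2] averages over only the 4 units with N=2 (M = 2, 1, 5, 7): K = -8, -7, -11, -13, mean -9.75.
Difference = -8.6 − (-9.75) = 1.15.

1.15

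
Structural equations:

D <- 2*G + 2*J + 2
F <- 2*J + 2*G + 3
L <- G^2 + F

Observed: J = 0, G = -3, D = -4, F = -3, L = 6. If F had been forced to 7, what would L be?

16

Intervening sets F = 7 and removes its equation (F <- 2*J + 2*G + 3).
L = G^2 + F  [with G=-3, F=7]  = 16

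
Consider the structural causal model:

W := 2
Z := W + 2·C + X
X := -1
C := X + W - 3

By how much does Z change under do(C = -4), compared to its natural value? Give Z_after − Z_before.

-4

The intervention breaks the incoming arrows to C: C := X + W - 3 no longer applies, and C = -4.
Z = W + 2·C + X  [with W=2, C=-4, X=-1]  = -7
Without intervention: C = X + W - 3  [with X=-1, W=2]  = -2; Z = W + 2·C + X  [with W=2, C=-2, X=-1]  = -3.
Change = -7 − (-3) = -4.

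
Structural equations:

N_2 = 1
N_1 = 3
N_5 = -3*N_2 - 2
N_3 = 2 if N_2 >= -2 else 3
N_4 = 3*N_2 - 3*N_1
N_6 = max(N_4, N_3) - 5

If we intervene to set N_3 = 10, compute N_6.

5

The intervention breaks the incoming arrows to N_3: N_3 = 2 if N_2 >= -2 else 3 no longer applies, and N_3 = 10.
N_4 = 3*N_2 - 3*N_1  [with N_2=1, N_1=3]  = -6
N_6 = max(N_4, N_3) - 5  [with N_4=-6, N_3=10]  = 5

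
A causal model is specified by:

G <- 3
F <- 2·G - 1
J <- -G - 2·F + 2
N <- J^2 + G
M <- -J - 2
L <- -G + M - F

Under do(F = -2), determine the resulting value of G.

Under do(F=-2), the mechanism F <- 2·G - 1 is discarded; F is fixed at -2.
G is not downstream of the intervention, so its value is determined by the original equations.

3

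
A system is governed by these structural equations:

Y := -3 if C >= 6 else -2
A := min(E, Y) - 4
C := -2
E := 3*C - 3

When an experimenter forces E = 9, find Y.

The intervention breaks the incoming arrows to E: E := 3*C - 3 no longer applies, and E = 9.
Since Y is not a descendant of the intervened variable, it is unaffected.
Y = -3 if C >= 6 else -2  [with C=-2]  = -2

-2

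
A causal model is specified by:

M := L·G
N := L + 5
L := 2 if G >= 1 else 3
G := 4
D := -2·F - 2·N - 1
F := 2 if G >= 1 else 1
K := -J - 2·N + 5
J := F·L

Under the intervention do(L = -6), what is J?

Under do(L=-6), the mechanism L := 2 if G >= 1 else 3 is discarded; L is fixed at -6.
F = 2 if G >= 1 else 1  [with G=4]  = 2
J = F·L  [with F=2, L=-6]  = -12

-12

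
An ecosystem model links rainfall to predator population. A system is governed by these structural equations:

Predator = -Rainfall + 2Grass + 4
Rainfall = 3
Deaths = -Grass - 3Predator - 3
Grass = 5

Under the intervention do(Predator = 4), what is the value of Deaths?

-20

The intervention breaks the incoming arrows to Predator: Predator = -Rainfall + 2Grass + 4 no longer applies, and Predator = 4.
Deaths = -Grass - 3Predator - 3  [with Grass=5, Predator=4]  = -20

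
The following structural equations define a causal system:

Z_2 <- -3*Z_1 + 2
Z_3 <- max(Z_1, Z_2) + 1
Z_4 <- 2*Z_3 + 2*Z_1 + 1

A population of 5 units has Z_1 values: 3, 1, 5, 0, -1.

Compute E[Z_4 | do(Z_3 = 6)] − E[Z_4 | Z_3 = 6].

do(Z_3=6) breaks Z_3's dependence on Z_1. With Z_3=6 fixed, Z_4 across the units is 19, 15, 23, 13, 11, mean 16.2.
Observing Z_3=6 restricts to units where Z_3's equation naturally yields 6: Z_1 ∈ {5, -1}. In that subpopulation Z_4 = 23, 11, mean 17.
Difference = 16.2 − 17 = -0.8.

-0.8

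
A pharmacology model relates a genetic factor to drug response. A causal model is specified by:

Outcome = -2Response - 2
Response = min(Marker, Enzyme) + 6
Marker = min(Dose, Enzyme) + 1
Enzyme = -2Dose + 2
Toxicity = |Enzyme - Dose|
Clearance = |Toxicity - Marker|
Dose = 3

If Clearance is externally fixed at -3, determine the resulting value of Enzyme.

-4

do(Clearance=-3) replaces the equation Clearance = |Toxicity - Marker| with the constant Clearance = -3.
Enzyme is not downstream of the intervention, so its value is determined by the original equations.
Enzyme = -2Dose + 2  [with Dose=3]  = -4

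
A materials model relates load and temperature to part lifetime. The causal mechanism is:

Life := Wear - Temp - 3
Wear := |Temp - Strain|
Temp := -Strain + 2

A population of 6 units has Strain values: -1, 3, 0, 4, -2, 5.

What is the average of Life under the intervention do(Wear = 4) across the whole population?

do(Wear=4) breaks Wear's dependence on Strain. With Wear=4 fixed, Life across the units is -2, 2, -1, 3, -3, 4, mean 0.5.

0.5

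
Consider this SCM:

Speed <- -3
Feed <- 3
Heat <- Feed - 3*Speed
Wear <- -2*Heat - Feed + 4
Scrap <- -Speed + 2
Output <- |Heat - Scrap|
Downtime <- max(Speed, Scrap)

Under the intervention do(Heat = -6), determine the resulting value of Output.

The intervention breaks the incoming arrows to Heat: Heat <- Feed - 3*Speed no longer applies, and Heat = -6.
Scrap = -Speed + 2  [with Speed=-3]  = 5
Output = |Heat - Scrap|  [with Heat=-6, Scrap=5]  = 11

11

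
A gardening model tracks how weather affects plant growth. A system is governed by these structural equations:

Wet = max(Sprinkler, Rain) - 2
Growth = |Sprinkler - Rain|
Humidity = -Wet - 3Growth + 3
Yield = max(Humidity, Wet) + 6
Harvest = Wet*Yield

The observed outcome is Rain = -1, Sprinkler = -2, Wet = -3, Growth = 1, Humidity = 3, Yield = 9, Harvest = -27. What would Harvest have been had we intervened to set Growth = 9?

-9

The intervention breaks the incoming arrows to Growth: Growth = |Sprinkler - Rain| no longer applies, and Growth = 9.
Wet = max(Sprinkler, Rain) - 2  [with Sprinkler=-2, Rain=-1]  = -3
Humidity = -Wet - 3Growth + 3  [with Wet=-3, Growth=9]  = -21
Yield = max(Humidity, Wet) + 6  [with Humidity=-21, Wet=-3]  = 3
Harvest = Wet*Yield  [with Wet=-3, Yield=3]  = -9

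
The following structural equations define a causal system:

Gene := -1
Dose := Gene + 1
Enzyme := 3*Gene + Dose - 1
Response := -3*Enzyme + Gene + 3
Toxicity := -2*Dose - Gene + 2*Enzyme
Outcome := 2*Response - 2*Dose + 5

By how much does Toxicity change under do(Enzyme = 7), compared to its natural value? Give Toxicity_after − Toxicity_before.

22

do(Enzyme=7) replaces the equation Enzyme := 3*Gene + Dose - 1 with the constant Enzyme = 7.
Dose = Gene + 1  [with Gene=-1]  = 0
Toxicity = -2*Dose - Gene + 2*Enzyme  [with Dose=0, Gene=-1, Enzyme=7]  = 15
Without intervention: Dose = Gene + 1  [with Gene=-1]  = 0; Enzyme = 3*Gene + Dose - 1  [with Gene=-1, Dose=0]  = -4; Toxicity = -2*Dose - Gene + 2*Enzyme  [with Dose=0, Gene=-1, Enzyme=-4]  = -7.
Change = 15 − (-7) = 22.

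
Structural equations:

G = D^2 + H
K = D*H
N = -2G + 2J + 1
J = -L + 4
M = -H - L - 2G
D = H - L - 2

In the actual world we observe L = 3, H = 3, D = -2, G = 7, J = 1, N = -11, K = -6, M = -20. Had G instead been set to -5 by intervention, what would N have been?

Under do(G=-5), the mechanism G = D^2 + H is discarded; G is fixed at -5.
J = -L + 4  [with L=3]  = 1
N = -2G + 2J + 1  [with G=-5, J=1]  = 13

13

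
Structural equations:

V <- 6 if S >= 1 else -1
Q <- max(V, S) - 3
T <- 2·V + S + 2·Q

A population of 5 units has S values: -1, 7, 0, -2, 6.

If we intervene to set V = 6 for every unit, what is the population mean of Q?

Every unit gets V=6 under the intervention. Q values become 3, 4, 3, 3, 3; E[Q|do(V=6)] = 3.2.

3.2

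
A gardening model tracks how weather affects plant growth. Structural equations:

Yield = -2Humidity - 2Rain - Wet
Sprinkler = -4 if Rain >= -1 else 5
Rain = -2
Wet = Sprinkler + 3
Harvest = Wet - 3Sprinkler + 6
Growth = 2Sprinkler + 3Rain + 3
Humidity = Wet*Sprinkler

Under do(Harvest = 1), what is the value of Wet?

Intervening sets Harvest = 1 and removes its equation (Harvest = Wet - 3Sprinkler + 6).
Wet is not downstream of the intervention, so its value is determined by the original equations.
Sprinkler = -4 if Rain >= -1 else 5  [with Rain=-2]  = 5
Wet = Sprinkler + 3  [with Sprinkler=5]  = 8

8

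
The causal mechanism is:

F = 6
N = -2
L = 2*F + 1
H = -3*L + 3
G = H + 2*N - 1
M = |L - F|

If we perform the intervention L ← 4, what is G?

do(L=4) replaces the equation L = 2*F + 1 with the constant L = 4.
H = -3*L + 3  [with L=4]  = -9
G = H + 2*N - 1  [with H=-9, N=-2]  = -14

-14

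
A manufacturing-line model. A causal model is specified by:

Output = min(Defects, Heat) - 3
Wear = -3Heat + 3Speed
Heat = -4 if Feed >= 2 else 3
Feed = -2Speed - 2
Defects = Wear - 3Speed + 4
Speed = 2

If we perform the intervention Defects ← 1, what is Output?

-2

The intervention breaks the incoming arrows to Defects: Defects = Wear - 3Speed + 4 no longer applies, and Defects = 1.
Feed = -2Speed - 2  [with Speed=2]  = -6
Heat = -4 if Feed >= 2 else 3  [with Feed=-6]  = 3
Output = min(Defects, Heat) - 3  [with Defects=1, Heat=3]  = -2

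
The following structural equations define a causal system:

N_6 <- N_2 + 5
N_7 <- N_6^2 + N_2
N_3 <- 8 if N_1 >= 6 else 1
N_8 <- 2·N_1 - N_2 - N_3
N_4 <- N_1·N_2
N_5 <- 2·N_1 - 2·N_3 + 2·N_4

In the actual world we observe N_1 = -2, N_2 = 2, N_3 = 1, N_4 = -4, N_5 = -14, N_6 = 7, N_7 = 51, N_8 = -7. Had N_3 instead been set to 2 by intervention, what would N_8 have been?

The intervention breaks the incoming arrows to N_3: N_3 <- 8 if N_1 >= 6 else 1 no longer applies, and N_3 = 2.
N_8 = 2·N_1 - N_2 - N_3  [with N_1=-2, N_2=2, N_3=2]  = -8

-8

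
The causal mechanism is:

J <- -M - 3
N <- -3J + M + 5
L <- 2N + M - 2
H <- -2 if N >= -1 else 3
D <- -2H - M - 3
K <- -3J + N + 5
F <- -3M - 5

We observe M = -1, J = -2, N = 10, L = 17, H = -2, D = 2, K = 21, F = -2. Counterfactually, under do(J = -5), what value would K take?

39

Under do(J=-5), the mechanism J <- -M - 3 is discarded; J is fixed at -5.
N = -3J + M + 5  [with J=-5, M=-1]  = 19
K = -3J + N + 5  [with J=-5, N=19]  = 39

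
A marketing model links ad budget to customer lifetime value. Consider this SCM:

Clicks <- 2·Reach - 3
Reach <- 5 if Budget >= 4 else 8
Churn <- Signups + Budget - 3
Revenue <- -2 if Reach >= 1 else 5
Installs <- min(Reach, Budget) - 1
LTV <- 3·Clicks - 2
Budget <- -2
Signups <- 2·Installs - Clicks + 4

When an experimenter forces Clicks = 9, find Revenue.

The intervention breaks the incoming arrows to Clicks: Clicks <- 2·Reach - 3 no longer applies, and Clicks = 9.
Revenue is not downstream of the intervention, so its value is determined by the original equations.
Reach = 5 if Budget >= 4 else 8  [with Budget=-2]  = 8
Revenue = -2 if Reach >= 1 else 5  [with Reach=8]  = -2

-2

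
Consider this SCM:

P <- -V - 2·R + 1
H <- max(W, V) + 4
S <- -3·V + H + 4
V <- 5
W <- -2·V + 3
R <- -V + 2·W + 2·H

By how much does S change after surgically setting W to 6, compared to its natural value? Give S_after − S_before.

1

do(W=6) replaces the equation W <- -2·V + 3 with the constant W = 6.
H = max(W, V) + 4  [with W=6, V=5]  = 10
S = -3·V + H + 4  [with V=5, H=10]  = -1
Without intervention: W = -2·V + 3  [with V=5]  = -7; H = max(W, V) + 4  [with W=-7, V=5]  = 9; S = -3·V + H + 4  [with V=5, H=9]  = -2.
Change = -1 − (-2) = 1.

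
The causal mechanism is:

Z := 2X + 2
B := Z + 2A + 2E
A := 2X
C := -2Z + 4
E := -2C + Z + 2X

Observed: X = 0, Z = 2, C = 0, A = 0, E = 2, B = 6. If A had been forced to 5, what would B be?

16

Under do(A=5), the mechanism A := 2X is discarded; A is fixed at 5.
Z = 2X + 2  [with X=0]  = 2
C = -2Z + 4  [with Z=2]  = 0
E = -2C + Z + 2X  [with C=0, Z=2, X=0]  = 2
B = Z + 2A + 2E  [with Z=2, A=5, E=2]  = 16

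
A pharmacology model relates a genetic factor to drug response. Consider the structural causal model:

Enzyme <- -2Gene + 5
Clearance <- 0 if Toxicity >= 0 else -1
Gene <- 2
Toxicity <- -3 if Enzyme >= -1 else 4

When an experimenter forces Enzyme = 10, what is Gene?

Under do(Enzyme=10), the mechanism Enzyme <- -2Gene + 5 is discarded; Enzyme is fixed at 10.
Gene is not downstream of the intervention, so its value is determined by the original equations.

2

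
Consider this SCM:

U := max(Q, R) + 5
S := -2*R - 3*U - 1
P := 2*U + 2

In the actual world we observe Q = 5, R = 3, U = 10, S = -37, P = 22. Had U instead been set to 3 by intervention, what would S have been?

The intervention breaks the incoming arrows to U: U := max(Q, R) + 5 no longer applies, and U = 3.
S = -2*R - 3*U - 1  [with R=3, U=3]  = -16

-16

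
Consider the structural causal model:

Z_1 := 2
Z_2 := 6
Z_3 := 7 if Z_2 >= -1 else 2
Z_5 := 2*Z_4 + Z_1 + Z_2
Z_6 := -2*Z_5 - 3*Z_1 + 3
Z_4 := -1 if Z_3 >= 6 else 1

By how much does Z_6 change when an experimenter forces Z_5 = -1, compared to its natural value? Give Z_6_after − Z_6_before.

The intervention breaks the incoming arrows to Z_5: Z_5 := 2*Z_4 + Z_1 + Z_2 no longer applies, and Z_5 = -1.
Z_6 = -2*Z_5 - 3*Z_1 + 3  [with Z_5=-1, Z_1=2]  = -1
Without intervention: Z_3 = 7 if Z_2 >= -1 else 2  [with Z_2=6]  = 7; Z_4 = -1 if Z_3 >= 6 else 1  [with Z_3=7]  = -1; Z_5 = 2*Z_4 + Z_1 + Z_2  [with Z_4=-1, Z_1=2, Z_2=6]  = 6; Z_6 = -2*Z_5 - 3*Z_1 + 3  [with Z_5=6, Z_1=2]  = -15.
Change = -1 − (-15) = 14.

14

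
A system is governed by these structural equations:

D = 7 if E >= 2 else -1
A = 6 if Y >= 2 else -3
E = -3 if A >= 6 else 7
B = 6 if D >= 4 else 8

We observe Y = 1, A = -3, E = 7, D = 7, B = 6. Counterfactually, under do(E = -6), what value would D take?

The intervention breaks the incoming arrows to E: E = -3 if A >= 6 else 7 no longer applies, and E = -6.
D = 7 if E >= 2 else -1  [with E=-6]  = -1

-1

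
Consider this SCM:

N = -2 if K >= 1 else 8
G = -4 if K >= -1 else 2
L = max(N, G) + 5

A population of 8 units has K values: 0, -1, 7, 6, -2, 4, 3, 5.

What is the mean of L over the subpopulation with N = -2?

Conditioning on N=-2 selects the 5 unit(s) with K ∈ {7, 6, 4, 3, 5}. Their L values: 3, 3, 3, 3, 3. Mean = 3.

3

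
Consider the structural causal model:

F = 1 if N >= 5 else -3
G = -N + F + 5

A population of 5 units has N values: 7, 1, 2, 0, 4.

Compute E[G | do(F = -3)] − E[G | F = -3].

The intervention sets F=-3 in all 5 units regardless of N. Recomputing G per unit gives -5, 1, 0, 2, -2; average -0.8.
E[G|F=-3] averages over only the 4 units with F=-3 (N = 1, 2, 0, 4): G = 1, 0, 2, -2, mean 0.25.
Difference = -0.8 − 0.25 = -1.05.

-1.05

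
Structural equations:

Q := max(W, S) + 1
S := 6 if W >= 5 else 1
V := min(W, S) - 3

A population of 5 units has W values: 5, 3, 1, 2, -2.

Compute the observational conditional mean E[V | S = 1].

Observing S=1 restricts to units where S's equation naturally yields 1: W ∈ {3, 1, 2, -2}. In that subpopulation V = -2, -2, -2, -5, mean -2.75.

-2.75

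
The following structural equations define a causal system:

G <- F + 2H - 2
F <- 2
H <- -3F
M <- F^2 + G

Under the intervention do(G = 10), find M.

14

The intervention breaks the incoming arrows to G: G <- F + 2H - 2 no longer applies, and G = 10.
M = F^2 + G  [with F=2, G=10]  = 14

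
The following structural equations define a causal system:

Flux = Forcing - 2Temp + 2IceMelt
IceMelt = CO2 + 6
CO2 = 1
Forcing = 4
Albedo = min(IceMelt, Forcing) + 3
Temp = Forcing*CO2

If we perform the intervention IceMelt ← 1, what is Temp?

Under do(IceMelt=1), the mechanism IceMelt = CO2 + 6 is discarded; IceMelt is fixed at 1.
Since Temp is not a descendant of the intervened variable, it is unaffected.
Temp = Forcing*CO2  [with Forcing=4, CO2=1]  = 4

4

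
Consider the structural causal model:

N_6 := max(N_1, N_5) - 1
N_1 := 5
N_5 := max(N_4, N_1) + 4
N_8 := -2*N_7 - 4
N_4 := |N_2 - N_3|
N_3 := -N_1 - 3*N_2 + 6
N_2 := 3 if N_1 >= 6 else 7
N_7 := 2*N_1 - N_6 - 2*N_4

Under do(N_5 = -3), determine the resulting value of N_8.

92

do(N_5=-3) replaces the equation N_5 := max(N_4, N_1) + 4 with the constant N_5 = -3.
N_2 = 3 if N_1 >= 6 else 7  [with N_1=5]  = 7
N_3 = -N_1 - 3*N_2 + 6  [with N_1=5, N_2=7]  = -20
N_4 = |N_2 - N_3|  [with N_2=7, N_3=-20]  = 27
N_6 = max(N_1, N_5) - 1  [with N_1=5, N_5=-3]  = 4
N_7 = 2*N_1 - N_6 - 2*N_4  [with N_1=5, N_6=4, N_4=27]  = -48
N_8 = -2*N_7 - 4  [with N_7=-48]  = 92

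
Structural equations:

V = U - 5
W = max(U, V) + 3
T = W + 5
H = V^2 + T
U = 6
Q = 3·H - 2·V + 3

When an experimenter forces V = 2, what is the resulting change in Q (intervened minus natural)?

7

Under do(V=2), the mechanism V = U - 5 is discarded; V is fixed at 2.
W = max(U, V) + 3  [with U=6, V=2]  = 9
T = W + 5  [with W=9]  = 14
H = V^2 + T  [with V=2, T=14]  = 18
Q = 3·H - 2·V + 3  [with H=18, V=2]  = 53
Without intervention: V = U - 5  [with U=6]  = 1; W = max(U, V) + 3  [with U=6, V=1]  = 9; T = W + 5  [with W=9]  = 14; H = V^2 + T  [with V=1, T=14]  = 15; Q = 3·H - 2·V + 3  [with H=15, V=1]  = 46.
Change = 53 − 46 = 7.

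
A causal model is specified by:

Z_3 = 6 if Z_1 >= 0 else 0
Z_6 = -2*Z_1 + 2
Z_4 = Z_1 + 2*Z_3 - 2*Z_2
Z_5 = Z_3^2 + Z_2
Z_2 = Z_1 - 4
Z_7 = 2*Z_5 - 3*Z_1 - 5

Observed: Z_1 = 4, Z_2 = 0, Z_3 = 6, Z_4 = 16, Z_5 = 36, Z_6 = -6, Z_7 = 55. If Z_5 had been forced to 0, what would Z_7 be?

-17

Under do(Z_5=0), the mechanism Z_5 = Z_3^2 + Z_2 is discarded; Z_5 is fixed at 0.
Z_7 = 2*Z_5 - 3*Z_1 - 5  [with Z_5=0, Z_1=4]  = -17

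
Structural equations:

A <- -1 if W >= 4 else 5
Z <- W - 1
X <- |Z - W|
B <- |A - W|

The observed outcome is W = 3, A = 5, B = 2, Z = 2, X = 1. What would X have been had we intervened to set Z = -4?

Intervening sets Z = -4 and removes its equation (Z <- W - 1).
X = |Z - W|  [with Z=-4, W=3]  = 7

7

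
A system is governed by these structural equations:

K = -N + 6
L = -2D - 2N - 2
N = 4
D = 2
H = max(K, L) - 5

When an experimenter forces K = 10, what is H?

Intervening sets K = 10 and removes its equation (K = -N + 6).
L = -2D - 2N - 2  [with D=2, N=4]  = -14
H = max(K, L) - 5  [with K=10, L=-14]  = 5

5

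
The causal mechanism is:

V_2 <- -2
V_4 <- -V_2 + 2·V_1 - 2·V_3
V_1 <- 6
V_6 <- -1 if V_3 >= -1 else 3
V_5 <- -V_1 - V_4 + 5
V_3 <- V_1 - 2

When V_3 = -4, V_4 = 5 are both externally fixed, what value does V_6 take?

3

Setting V_3 = -4, V_4 = 5 by intervention discards those variables' equations.
V_6 = -1 if V_3 >= -1 else 3  [with V_3=-4]  = 3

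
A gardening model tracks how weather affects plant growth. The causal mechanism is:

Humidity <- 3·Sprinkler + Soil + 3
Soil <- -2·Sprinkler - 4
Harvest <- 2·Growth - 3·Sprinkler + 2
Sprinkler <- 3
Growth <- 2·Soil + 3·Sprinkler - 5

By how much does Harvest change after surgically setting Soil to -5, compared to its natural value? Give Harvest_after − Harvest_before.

20

do(Soil=-5) replaces the equation Soil <- -2·Sprinkler - 4 with the constant Soil = -5.
Growth = 2·Soil + 3·Sprinkler - 5  [with Soil=-5, Sprinkler=3]  = -6
Harvest = 2·Growth - 3·Sprinkler + 2  [with Growth=-6, Sprinkler=3]  = -19
Without intervention: Soil = -2·Sprinkler - 4  [with Sprinkler=3]  = -10; Growth = 2·Soil + 3·Sprinkler - 5  [with Soil=-10, Sprinkler=3]  = -16; Harvest = 2·Growth - 3·Sprinkler + 2  [with Growth=-16, Sprinkler=3]  = -39.
Change = -19 − (-39) = 20.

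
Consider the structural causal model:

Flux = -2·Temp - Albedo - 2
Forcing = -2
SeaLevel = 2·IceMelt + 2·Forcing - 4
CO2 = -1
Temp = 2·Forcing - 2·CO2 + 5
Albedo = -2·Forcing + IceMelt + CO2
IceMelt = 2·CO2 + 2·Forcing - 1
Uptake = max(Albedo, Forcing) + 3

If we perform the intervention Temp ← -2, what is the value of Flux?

The intervention breaks the incoming arrows to Temp: Temp = 2·Forcing - 2·CO2 + 5 no longer applies, and Temp = -2.
IceMelt = 2·CO2 + 2·Forcing - 1  [with CO2=-1, Forcing=-2]  = -7
Albedo = -2·Forcing + IceMelt + CO2  [with Forcing=-2, IceMelt=-7, CO2=-1]  = -4
Flux = -2·Temp - Albedo - 2  [with Temp=-2, Albedo=-4]  = 6

6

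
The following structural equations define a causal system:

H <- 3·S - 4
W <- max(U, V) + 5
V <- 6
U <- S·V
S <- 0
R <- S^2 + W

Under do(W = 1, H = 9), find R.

1

The joint intervention fixes W = 1, H = 9, removing each variable's own equation.
R = S^2 + W  [with S=0, W=1]  = 1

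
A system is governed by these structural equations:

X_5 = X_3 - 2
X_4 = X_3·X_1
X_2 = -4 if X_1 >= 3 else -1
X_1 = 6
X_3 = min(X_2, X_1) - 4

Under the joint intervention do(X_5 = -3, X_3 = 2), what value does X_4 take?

Under do(X_5 = -3, X_3 = 2), each intervened variable's structural equation is replaced by its fixed value.
X_4 = X_3·X_1  [with X_3=2, X_1=6]  = 12

12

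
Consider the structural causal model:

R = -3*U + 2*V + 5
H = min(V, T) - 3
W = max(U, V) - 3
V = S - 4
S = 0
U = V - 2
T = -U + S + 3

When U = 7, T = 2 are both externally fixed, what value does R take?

-24

Under do(U = 7, T = 2), each intervened variable's structural equation is replaced by its fixed value.
V = S - 4  [with S=0]  = -4
R = -3*U + 2*V + 5  [with U=7, V=-4]  = -24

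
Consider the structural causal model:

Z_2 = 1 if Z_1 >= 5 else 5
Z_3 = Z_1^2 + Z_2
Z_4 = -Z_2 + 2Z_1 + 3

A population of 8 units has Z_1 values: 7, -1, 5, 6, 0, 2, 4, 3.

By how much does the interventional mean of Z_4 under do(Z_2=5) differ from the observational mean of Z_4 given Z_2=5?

Every unit gets Z_2=5 under the intervention. Z_4 values become 12, -4, 8, 10, -2, 2, 6, 4; E[Z_4|do(Z_2=5)] = 4.5.
E[Z_4|Z_2=5] averages over only the 5 units with Z_2=5 (Z_1 = -1, 0, 2, 4, 3): Z_4 = -4, -2, 2, 6, 4, mean 1.2.
Difference = 4.5 − 1.2 = 3.3.

3.3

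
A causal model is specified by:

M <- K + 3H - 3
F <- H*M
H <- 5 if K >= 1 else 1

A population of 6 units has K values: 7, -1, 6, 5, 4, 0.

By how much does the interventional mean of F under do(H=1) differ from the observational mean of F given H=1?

do(H=1) breaks H's dependence on K. With H=1 fixed, F across the units is 7, -1, 6, 5, 4, 0, mean 3.5.
E[F|H=1] averages over only the 2 units with H=1 (K = -1, 0): F = -1, 0, mean -0.5.
Difference = 3.5 − (-0.5) = 4.

4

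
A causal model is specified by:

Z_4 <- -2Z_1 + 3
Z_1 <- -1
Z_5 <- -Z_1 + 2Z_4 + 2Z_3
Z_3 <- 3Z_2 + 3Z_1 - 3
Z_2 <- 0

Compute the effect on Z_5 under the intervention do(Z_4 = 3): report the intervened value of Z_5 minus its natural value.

Intervening sets Z_4 = 3 and removes its equation (Z_4 <- -2Z_1 + 3).
Z_3 = 3Z_2 + 3Z_1 - 3  [with Z_2=0, Z_1=-1]  = -6
Z_5 = -Z_1 + 2Z_4 + 2Z_3  [with Z_1=-1, Z_4=3, Z_3=-6]  = -5
Without intervention: Z_3 = 3Z_2 + 3Z_1 - 3  [with Z_2=0, Z_1=-1]  = -6; Z_4 = -2Z_1 + 3  [with Z_1=-1]  = 5; Z_5 = -Z_1 + 2Z_4 + 2Z_3  [with Z_1=-1, Z_4=5, Z_3=-6]  = -1.
Change = -5 − (-1) = -4.

-4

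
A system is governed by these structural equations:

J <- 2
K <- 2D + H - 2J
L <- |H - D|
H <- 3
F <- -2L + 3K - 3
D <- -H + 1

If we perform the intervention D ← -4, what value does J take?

Under do(D=-4), the mechanism D <- -H + 1 is discarded; D is fixed at -4.
J is not downstream of the intervention, so its value is determined by the original equations.

2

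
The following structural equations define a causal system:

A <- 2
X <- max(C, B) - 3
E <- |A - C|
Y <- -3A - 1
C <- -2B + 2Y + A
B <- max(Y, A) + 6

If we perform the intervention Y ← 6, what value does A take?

Under do(Y=6), the mechanism Y <- -3A - 1 is discarded; Y is fixed at 6.
A is not downstream of the intervention, so its value is determined by the original equations.

2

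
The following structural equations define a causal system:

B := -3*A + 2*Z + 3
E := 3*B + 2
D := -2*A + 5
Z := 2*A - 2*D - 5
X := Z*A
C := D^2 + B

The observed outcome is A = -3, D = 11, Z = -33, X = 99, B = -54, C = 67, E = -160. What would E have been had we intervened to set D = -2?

-4

Under do(D=-2), the mechanism D := -2*A + 5 is discarded; D is fixed at -2.
Z = 2*A - 2*D - 5  [with A=-3, D=-2]  = -7
B = -3*A + 2*Z + 3  [with A=-3, Z=-7]  = -2
E = 3*B + 2  [with B=-2]  = -4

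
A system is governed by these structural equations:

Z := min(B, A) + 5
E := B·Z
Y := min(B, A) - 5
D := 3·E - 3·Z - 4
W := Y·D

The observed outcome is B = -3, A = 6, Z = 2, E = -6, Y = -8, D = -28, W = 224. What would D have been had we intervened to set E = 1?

-7

Under do(E=1), the mechanism E := B·Z is discarded; E is fixed at 1.
Z = min(B, A) + 5  [with B=-3, A=6]  = 2
D = 3·E - 3·Z - 4  [with E=1, Z=2]  = -7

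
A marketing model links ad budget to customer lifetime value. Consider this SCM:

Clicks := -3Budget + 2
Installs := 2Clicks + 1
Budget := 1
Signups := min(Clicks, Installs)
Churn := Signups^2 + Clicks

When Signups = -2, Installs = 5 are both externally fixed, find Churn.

The joint intervention fixes Signups = -2, Installs = 5, removing each variable's own equation.
Clicks = -3Budget + 2  [with Budget=1]  = -1
Churn = Signups^2 + Clicks  [with Signups=-2, Clicks=-1]  = 3

3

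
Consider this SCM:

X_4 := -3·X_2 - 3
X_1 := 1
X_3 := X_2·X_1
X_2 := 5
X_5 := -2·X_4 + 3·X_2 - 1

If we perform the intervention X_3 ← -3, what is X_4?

-18

The intervention breaks the incoming arrows to X_3: X_3 := X_2·X_1 no longer applies, and X_3 = -3.
X_4 is not downstream of the intervention, so its value is determined by the original equations.
X_4 = -3·X_2 - 3  [with X_2=5]  = -18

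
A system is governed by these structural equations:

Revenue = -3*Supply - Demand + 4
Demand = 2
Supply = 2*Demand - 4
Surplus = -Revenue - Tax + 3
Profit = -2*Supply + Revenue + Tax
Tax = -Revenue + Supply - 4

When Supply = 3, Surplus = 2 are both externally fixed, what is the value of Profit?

-7

Setting Supply = 3, Surplus = 2 by intervention discards those variables' equations.
Revenue = -3*Supply - Demand + 4  [with Supply=3, Demand=2]  = -7
Tax = -Revenue + Supply - 4  [with Revenue=-7, Supply=3]  = 6
Profit = -2*Supply + Revenue + Tax  [with Supply=3, Revenue=-7, Tax=6]  = -7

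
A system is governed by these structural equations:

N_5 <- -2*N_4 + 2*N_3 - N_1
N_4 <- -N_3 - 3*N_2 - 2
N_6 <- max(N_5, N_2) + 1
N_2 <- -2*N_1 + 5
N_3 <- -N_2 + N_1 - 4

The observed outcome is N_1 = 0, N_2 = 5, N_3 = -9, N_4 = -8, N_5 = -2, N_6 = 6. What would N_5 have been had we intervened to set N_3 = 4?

do(N_3=4) replaces the equation N_3 <- -N_2 + N_1 - 4 with the constant N_3 = 4.
N_2 = -2*N_1 + 5  [with N_1=0]  = 5
N_4 = -N_3 - 3*N_2 - 2  [with N_3=4, N_2=5]  = -21
N_5 = -2*N_4 + 2*N_3 - N_1  [with N_4=-21, N_3=4, N_1=0]  = 50

50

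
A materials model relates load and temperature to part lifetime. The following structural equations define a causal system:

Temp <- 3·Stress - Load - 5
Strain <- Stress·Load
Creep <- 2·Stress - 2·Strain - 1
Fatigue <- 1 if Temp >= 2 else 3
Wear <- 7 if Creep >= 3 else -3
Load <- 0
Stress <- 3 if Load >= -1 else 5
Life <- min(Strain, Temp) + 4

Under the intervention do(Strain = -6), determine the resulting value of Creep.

do(Strain=-6) replaces the equation Strain <- Stress·Load with the constant Strain = -6.
Stress = 3 if Load >= -1 else 5  [with Load=0]  = 3
Creep = 2·Stress - 2·Strain - 1  [with Stress=3, Strain=-6]  = 17

17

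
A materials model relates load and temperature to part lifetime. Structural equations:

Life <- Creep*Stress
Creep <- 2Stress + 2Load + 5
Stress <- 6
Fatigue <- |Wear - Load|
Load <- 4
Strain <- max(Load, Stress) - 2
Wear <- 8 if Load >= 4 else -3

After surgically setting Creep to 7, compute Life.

42

The intervention breaks the incoming arrows to Creep: Creep <- 2Stress + 2Load + 5 no longer applies, and Creep = 7.
Life = Creep*Stress  [with Creep=7, Stress=6]  = 42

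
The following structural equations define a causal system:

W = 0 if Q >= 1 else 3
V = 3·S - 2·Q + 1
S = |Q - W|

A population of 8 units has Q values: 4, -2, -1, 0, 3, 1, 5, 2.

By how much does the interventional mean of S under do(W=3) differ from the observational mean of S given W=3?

-1.75

The intervention sets W=3 in all 8 units regardless of Q. Recomputing S per unit gives 1, 5, 4, 3, 0, 2, 2, 1; average 2.25.
Observing W=3 restricts to units where W's equation naturally yields 3: Q ∈ {-2, -1, 0}. In that subpopulation S = 5, 4, 3, mean 4.
Difference = 2.25 − 4 = -1.75.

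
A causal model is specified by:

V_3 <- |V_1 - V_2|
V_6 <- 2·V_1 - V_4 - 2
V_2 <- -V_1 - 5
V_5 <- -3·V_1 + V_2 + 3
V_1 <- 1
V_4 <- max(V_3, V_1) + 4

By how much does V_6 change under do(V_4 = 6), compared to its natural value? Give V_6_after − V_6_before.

Under do(V_4=6), the mechanism V_4 <- max(V_3, V_1) + 4 is discarded; V_4 is fixed at 6.
V_6 = 2·V_1 - V_4 - 2  [with V_1=1, V_4=6]  = -6
Without intervention: V_2 = -V_1 - 5  [with V_1=1]  = -6; V_3 = |V_1 - V_2|  [with V_1=1, V_2=-6]  = 7; V_4 = max(V_3, V_1) + 4  [with V_3=7, V_1=1]  = 11; V_6 = 2·V_1 - V_4 - 2  [with V_1=1, V_4=11]  = -11.
Change = -6 − (-11) = 5.

5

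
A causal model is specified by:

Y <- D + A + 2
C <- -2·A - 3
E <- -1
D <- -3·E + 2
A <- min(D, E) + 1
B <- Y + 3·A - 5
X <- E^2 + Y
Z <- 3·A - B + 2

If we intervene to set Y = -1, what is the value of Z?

Under do(Y=-1), the mechanism Y <- D + A + 2 is discarded; Y is fixed at -1.
D = -3·E + 2  [with E=-1]  = 5
A = min(D, E) + 1  [with D=5, E=-1]  = 0
B = Y + 3·A - 5  [with Y=-1, A=0]  = -6
Z = 3·A - B + 2  [with A=0, B=-6]  = 8

8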